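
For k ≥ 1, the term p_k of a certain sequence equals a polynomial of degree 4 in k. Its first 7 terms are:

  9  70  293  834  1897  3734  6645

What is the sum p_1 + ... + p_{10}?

67131

1st diffs: 61, 223, 541, 1063, 1837, 2911.
2nd diffs: 162, 318, 522, 774, 1074.
3rd diffs: 156, 204, 252, 300.
4th diffs: 48, 48, 48 (constant).
Newton forward-difference form: p_k = 9 + 61·C(k-1,1) + 162·C(k-1,2) + 156·C(k-1,3) + 48·C(k-1,4).
Continuing: 10978, 17129, 25542.
Summing k = 1..10 (10 terms) gives 67131.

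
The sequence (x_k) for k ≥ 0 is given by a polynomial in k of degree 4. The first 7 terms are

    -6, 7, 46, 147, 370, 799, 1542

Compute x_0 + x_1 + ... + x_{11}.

43334

1st diffs: 13, 39, 101, 223, 429, 743.
2nd diffs: 26, 62, 122, 206, 314.
3rd diffs: 36, 60, 84, 108.
4th diffs: 24, 24, 24 (constant).
Newton forward-difference form: x_k = -6 + 13·C(k,1) + 26·C(k,2) + 36·C(k,3) + 24·C(k,4).
Continuing: …, 2731, 4522, 7095, 10654, …, x_{11} = 15427.
Summing k = 0..11 (12 terms) gives 43334.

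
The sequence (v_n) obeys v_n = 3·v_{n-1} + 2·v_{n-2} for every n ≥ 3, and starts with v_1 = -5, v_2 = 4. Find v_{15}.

Iterate the recurrence:
v_3 = 2;  v_4 = 14;  v_5 = 46;  …;  v_{12} = 338198;  v_{13} = 1204510;  v_{14} = 4289926;  v_{15} = 15278798.

15278798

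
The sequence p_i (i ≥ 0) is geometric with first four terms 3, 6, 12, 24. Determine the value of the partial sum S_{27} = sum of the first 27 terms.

Common ratio r = 2.
p_i = 3·2^(i-0).
S = 3·(2^27 - 1)/(2 - 1) = 3·(134217728 - 1)/(1) = 402653181.

402653181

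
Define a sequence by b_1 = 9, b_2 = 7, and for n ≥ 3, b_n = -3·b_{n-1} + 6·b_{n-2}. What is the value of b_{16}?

Iterate the recurrence:
b_3 = 33, b_4 = -57, b_5 = 369, …, b_{13} = 45461169, b_{14} = -198766953, b_{15} = 869067873, b_{16} = -3799805337.

-3799805337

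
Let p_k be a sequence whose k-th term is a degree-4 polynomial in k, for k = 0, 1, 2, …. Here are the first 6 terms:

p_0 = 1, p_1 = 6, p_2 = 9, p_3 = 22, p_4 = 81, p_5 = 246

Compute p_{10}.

6441

1st diffs: 5, 3, 13, 59, 165.
2nd diffs: -2, 10, 46, 106.
3rd diffs: 12, 36, 60.
4th diffs: 24, 24 (constant).
So p_k = k^4 - 4k^3 + 4k^2 + 4k + 1.
Evaluating at k = 10 gives p_{10} = 6441.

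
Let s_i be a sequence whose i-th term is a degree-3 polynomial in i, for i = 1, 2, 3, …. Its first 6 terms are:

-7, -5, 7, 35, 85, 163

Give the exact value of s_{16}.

1st diffs: 2, 12, 28, 50, 78.
2nd diffs: 10, 16, 22, 28.
3rd diffs: 6, 6, 6 (constant).
Newton forward-difference form: s_i = -7 + 2·C(i-1,1) + 10·C(i-1,2) + 6·C(i-1,3).
At i = 16: i-1 = 15, so s_{16} = -7 + 30 + 1050 + 2730 = 3803.

3803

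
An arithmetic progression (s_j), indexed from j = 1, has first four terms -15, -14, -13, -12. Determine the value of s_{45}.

29

Common difference d = 1.
s_j = -15 + (j - 1)·1.
s_{45} = -15 + 44·1 = 29.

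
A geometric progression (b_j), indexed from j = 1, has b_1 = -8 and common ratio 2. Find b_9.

-2048

b_j = (-8)·2^(j-1).
b_9 = (-8)·2^8 = -2048.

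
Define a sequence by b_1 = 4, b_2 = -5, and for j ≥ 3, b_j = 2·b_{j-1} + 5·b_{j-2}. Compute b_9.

3340

b_3 = 10, b_4 = -5, b_5 = 40, b_6 = 55, b_7 = 310, b_8 = 895, b_9 = 3340.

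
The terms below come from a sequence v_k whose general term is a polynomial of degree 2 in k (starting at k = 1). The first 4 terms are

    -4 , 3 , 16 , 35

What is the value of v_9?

1st diffs: 7, 13, 19.
2nd diffs: 6, 6 (constant).
Newton forward-difference form: v_k = -4 + 7·C(k-1,1) + 6·C(k-1,2).
At k = 9: k-1 = 8, so v_9 = -4 + 56 + 168 = 220.

220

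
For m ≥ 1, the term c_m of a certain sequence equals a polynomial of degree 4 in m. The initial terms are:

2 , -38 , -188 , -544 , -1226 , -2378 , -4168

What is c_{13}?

-40738

1st diffs: -40, -150, -356, -682, -1152, -1790.
2nd diffs: -110, -206, -326, -470, -638.
3rd diffs: -96, -120, -144, -168.
4th diffs: -24, -24, -24 (constant).
So c_m = -m^4 - 6m^3 + 6m^2 - m + 4.
Evaluating at m = 13 gives c_{13} = -40738.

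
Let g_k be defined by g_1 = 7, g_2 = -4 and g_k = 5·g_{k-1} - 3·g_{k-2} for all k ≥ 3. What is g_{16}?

-7901321017

Compute successive terms:
g_3 = -41; g_4 = -193; g_5 = -842; …; g_{13} = -99186737; g_{14} = -426778276; g_{15} = -1836331169; g_{16} = -7901321017.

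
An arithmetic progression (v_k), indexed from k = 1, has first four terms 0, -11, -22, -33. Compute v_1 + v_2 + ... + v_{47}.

-11891

Common difference d = -11.
v_k = 0 + (k - 1)·(-11).
v_{47} = -506; S = 47·(0 + (-506))/2 = -11891.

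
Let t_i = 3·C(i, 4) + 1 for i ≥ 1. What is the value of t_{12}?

C(12, 4) = 495, so t_{12} = 1486.

1486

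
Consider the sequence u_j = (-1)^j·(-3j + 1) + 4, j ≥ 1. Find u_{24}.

-67

(-1)^24 = 1; -3j + 1 at j=24 is -71; so u_{24} = -67.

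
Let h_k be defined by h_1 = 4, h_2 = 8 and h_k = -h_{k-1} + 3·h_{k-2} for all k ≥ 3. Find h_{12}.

7556

Iterate the recurrence:
h_3 = 4  h_4 = 20  h_5 = -8  h_6 = 68  h_7 = -92  h_8 = 296  h_9 = -572  h_{10} = 1460  h_{11} = -3176  h_{12} = 7556.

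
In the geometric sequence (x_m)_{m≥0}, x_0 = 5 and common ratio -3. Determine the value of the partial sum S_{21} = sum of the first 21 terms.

x_m = 5·(-3)^(m-0).
S = 5·((-3)^21 - 1)/(-3 - 1) = 5·(-10460353203 - 1)/(-4) = 13075441505.

13075441505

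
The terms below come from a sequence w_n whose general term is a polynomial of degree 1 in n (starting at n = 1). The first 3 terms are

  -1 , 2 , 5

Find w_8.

20

1st diffs: 3, 3 (constant).
So w_n = 3n - 4.
Evaluating at n = 8 gives w_8 = 20.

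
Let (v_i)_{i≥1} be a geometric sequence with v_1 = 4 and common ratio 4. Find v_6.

4096

v_i = 4·4^(i-1).
v_6 = 4·4^5 = 4096.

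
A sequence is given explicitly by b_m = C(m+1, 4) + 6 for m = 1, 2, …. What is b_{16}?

2386

C(17, 4) = 2380, so b_{16} = 2386.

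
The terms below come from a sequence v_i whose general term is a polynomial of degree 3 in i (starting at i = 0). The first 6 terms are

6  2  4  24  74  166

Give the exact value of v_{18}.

10644

1st diffs: -4, 2, 20, 50, 92.
2nd diffs: 6, 18, 30, 42.
3rd diffs: 12, 12, 12 (constant).
Newton forward-difference form: v_i = 6 + (-4)·C(i,1) + 6·C(i,2) + 12·C(i,3).
At i = 18: i = 18, so v_{18} = 6 - 72 + 918 + 9792 = 10644.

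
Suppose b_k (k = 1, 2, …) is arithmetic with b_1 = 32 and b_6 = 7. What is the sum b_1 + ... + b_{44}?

Common difference d = (7 - 32) / (6 - 1) = -5.
b_k = 32 + (k - 1)·(-5).
b_{44} = -183; S = 44·(32 + (-183))/2 = -3322.

-3322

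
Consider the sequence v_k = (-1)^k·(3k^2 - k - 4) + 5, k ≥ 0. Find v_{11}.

(-1)^11 = -1; 3k^2 - k - 4 at k=11 is 348; so v_{11} = -343.

-343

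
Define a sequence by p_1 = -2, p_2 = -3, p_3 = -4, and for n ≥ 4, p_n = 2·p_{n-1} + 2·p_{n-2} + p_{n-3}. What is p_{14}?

Step forward from the initial values:
p_4 = -16, p_5 = -43, p_6 = -122, …, p_{11} = -22219, p_{12} = -62906, p_{13} = -178098, p_{14} = -504227.

-504227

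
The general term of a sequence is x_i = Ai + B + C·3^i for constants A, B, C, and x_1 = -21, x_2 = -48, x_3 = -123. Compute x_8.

At i = 1, 2, 3: A + B + 3C = -21; 2A + B + 9C = -48; 3A + B + 27C = -123.
Subtracting the first from the second: A + 6C = -27.
Subtracting the second from the third: A + 18C = -75.
Solving: C = -4, A = -3, then B = -6.
So x_i = -3·i + (-6) + (-4)·3^i; at i=8 this is -26274.

-26274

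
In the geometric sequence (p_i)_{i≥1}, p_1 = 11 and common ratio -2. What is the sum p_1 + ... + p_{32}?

-15748213415

p_i = 11·(-2)^(i-1).
S = 11·((-2)^32 - 1)/(-2 - 1) = 11·(4294967296 - 1)/(-3) = -15748213415.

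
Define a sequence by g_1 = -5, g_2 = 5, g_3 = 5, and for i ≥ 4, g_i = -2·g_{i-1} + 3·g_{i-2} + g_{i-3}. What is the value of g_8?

g_4 = 0  g_5 = 20  g_6 = -35  g_7 = 130  g_8 = -345.

-345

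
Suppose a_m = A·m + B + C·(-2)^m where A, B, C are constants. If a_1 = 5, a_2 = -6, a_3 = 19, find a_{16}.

At m = 1, 2, 3: A + B - 2C = 5; 2A + B + 4C = -6; 3A + B - 8C = 19.
Subtracting the first from the second: A + 6C = -11.
Subtracting the second from the third: A - 12C = 25.
Solving: C = -2, A = 1, then B = 0.
So a_m = 1·m + 0 + (-2)·(-2)^m; at m=16 this is -131056.

-131056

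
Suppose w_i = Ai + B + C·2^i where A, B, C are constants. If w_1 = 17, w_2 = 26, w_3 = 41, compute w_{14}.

49202

Plug in i = 1, 2, 3: A + B + 2C = 17; 2A + B + 4C = 26; 3A + B + 8C = 41.
Subtracting the first from the second: A + 2C = 9.
Subtracting the second from the third: A + 4C = 15.
Solving: C = 3, A = 3, then B = 8.
So w_i = 3·i + 8 + 3·2^i; at i=14 this is 49202.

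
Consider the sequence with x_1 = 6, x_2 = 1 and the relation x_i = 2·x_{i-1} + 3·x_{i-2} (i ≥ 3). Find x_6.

421

Compute successive terms:
x_3 = 20; x_4 = 43; x_5 = 146; x_6 = 421.
(Characteristic roots are 3 and -1.)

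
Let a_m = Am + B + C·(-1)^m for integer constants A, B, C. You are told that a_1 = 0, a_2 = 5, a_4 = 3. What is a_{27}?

-26

Plug in m = 1, 2, 4: A + B - C = 0; 2A + B + C = 5; 4A + B + C = 3.
Subtracting the first from the second: A + 2C = 5.
Subtracting the second from the third: 2A = -2.
Solving: C = 3, A = -1, then B = 4.
Hence a_{27} = -1·27 + 4 + 3·(-1) = -26.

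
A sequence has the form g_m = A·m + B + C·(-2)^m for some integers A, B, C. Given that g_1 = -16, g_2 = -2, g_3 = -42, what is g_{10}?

3026

Plug in m = 1, 2, 3: A + B - 2C = -16; 2A + B + 4C = -2; 3A + B - 8C = -42.
Subtracting the first from the second: A + 6C = 14.
Subtracting the second from the third: A - 12C = -40.
Solving: C = 3, A = -4, then B = -6.
Hence g_{10} = -4·10 + (-6) + 3·1024 = 3026.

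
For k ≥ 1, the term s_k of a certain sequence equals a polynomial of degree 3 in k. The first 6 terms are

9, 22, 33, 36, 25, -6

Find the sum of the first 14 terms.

1st diffs: 13, 11, 3, -11, -31.
2nd diffs: -2, -8, -14, -20.
3rd diffs: -6, -6, -6 (constant).
So s_k = -k^3 + 5k^2 + 5k.
Continuing: …, -63, -152, -279, -450, …, s_{14} = -1694.
Summing k = 1..14 (14 terms) gives -5425.

-5425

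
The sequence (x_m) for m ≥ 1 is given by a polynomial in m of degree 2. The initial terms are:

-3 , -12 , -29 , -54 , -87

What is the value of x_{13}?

-639

1st diffs: -9, -17, -25, -33.
2nd diffs: -8, -8, -8 (constant).
Newton forward-difference form: x_m = -3 + (-9)·C(m-1,1) + (-8)·C(m-1,2).
At m = 13: m-1 = 12, so x_{13} = -3 - 108 - 528 = -639.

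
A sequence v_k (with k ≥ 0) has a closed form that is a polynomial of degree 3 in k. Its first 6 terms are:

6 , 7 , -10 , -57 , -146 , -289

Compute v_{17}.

1st diffs: 1, -17, -47, -89, -143.
2nd diffs: -18, -30, -42, -54.
3rd diffs: -12, -12, -12 (constant).
Newton forward-difference form: v_k = 6 + 1·C(k,1) + (-18)·C(k,2) + (-12)·C(k,3).
At k = 17: k = 17, so v_{17} = 6 + 17 - 2448 - 8160 = -10585.

-10585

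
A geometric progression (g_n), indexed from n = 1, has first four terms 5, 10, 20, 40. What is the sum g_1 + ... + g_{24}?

Common ratio r = 2.
g_n = 5·2^(n-1).
S = 5·(2^24 - 1)/(2 - 1) = 5·(16777216 - 1)/(1) = 83886075.

83886075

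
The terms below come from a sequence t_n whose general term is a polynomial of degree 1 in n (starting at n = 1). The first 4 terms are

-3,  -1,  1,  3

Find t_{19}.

33

1st diffs: 2, 2, 2 (constant).
So t_n = 2n - 5.
Evaluating at n = 19 gives t_{19} = 33.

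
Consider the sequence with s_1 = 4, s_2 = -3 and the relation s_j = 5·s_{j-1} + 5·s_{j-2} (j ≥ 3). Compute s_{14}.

Applying the relation repeatedly:
s_3 = 5, s_4 = 10, s_5 = 75, …, s_{11} = 2934375, s_{12} = 17178125, s_{13} = 100562500, s_{14} = 588703125.

588703125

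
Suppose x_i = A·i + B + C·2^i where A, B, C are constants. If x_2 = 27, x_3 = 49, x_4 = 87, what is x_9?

Write the equations: 2A + B + 4C = 27; 3A + B + 8C = 49; 4A + B + 16C = 87.
Subtracting the first from the second: A + 4C = 22.
Subtracting the second from the third: A + 8C = 38.
Solving: C = 4, A = 6, then B = -1.
So x_i = 6·i + (-1) + 4·2^i; at i=9 this is 2101.

2101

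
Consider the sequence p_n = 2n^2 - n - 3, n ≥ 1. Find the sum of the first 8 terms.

Over n = 1..8: Σn = 36, Σn² = 204.
Total = (2)·204 + (-1)·36 + (-3)·8 = 348.

348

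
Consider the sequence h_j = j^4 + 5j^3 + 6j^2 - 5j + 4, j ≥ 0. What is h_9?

h_9 = 1·9^4 + 5·9^3 + 6·9^2 - 5·9 + 4 = 10651.

10651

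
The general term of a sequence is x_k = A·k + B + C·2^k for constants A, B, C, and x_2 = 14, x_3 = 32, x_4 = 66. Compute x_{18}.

1048606

Write the equations: 2A + B + 4C = 14; 3A + B + 8C = 32; 4A + B + 16C = 66.
Subtracting the first from the second: A + 4C = 18.
Subtracting the second from the third: A + 8C = 34.
Solving: C = 4, A = 2, then B = -6.
Therefore x_{18} = 36 + (-6) + 4·262144 = 1048606.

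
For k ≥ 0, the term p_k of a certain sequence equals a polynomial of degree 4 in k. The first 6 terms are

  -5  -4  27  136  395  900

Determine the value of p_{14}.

44235

1st diffs: 1, 31, 109, 259, 505.
2nd diffs: 30, 78, 150, 246.
3rd diffs: 48, 72, 96.
4th diffs: 24, 24 (constant).
So p_k = k^4 + 2k^3 + 2k^2 - 4k - 5.
Evaluating at k = 14 gives p_{14} = 44235.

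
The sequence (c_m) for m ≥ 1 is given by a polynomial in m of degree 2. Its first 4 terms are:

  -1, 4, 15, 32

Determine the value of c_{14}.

1st diffs: 5, 11, 17.
2nd diffs: 6, 6 (constant).
So c_m = 3m^2 - 4m.
Evaluating at m = 14 gives c_{14} = 532.

532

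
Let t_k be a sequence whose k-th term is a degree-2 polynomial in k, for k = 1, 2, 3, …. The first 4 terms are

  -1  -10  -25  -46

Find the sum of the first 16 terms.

-4456

1st diffs: -9, -15, -21.
2nd diffs: -6, -6 (constant).
Newton forward-difference form: t_k = -1 + (-9)·C(k-1,1) + (-6)·C(k-1,2).
Continuing: …, -73, -106, -145, -190, …, t_{16} = -766.
Summing k = 1..16 (16 terms) gives -4456.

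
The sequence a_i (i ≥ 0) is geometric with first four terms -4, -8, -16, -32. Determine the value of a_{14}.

Common ratio r = 2.
a_i = (-4)·2^(i-0).
a_{14} = (-4)·2^14 = -65536.

-65536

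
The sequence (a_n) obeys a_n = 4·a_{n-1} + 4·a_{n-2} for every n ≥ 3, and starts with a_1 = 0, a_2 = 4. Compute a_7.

a_3 = 16, a_4 = 80, a_5 = 384, a_6 = 1856, a_7 = 8960.

8960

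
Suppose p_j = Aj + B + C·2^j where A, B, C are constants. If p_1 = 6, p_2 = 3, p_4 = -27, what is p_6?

At j = 1, 2, 4: A + B + 2C = 6; 2A + B + 4C = 3; 4A + B + 16C = -27.
Subtracting the first from the second: A + 2C = -3.
Subtracting the second from the third: 2A + 12C = -30.
Solving: C = -3, A = 3, then B = 9.
So p_j = 3·j + 9 + (-3)·2^j; at j=6 this is -165.

-165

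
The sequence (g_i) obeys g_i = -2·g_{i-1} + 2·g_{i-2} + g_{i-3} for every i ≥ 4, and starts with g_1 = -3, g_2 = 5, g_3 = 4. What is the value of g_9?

564

Applying the relation repeatedly:
g_4 = -1;  g_5 = 15;  g_6 = -28;  g_7 = 85;  g_8 = -211;  g_9 = 564.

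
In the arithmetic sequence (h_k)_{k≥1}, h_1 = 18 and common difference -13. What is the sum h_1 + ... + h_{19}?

h_k = 18 + (k - 1)·(-13).
h_{19} = -216; S = 19·(18 + (-216))/2 = -1881.

-1881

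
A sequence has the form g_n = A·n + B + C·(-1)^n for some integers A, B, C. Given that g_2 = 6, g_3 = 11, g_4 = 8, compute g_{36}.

Plug in n = 2, 3, 4: 2A + B + C = 6; 3A + B - C = 11; 4A + B + C = 8.
Subtracting the first from the second: A - 2C = 5.
Subtracting the second from the third: A + 2C = -3.
Solving: C = -2, A = 1, then B = 6.
So g_n = 1·n + 6 + (-2)·(-1)^n; at n=36 this is 40.

40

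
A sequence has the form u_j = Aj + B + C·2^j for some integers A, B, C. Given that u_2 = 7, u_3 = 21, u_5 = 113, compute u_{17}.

The three given values yield: 2A + B + 4C = 7; 3A + B + 8C = 21; 5A + B + 32C = 113.
Subtracting the first from the second: A + 4C = 14.
Subtracting the second from the third: 2A + 24C = 92.
Solving: C = 4, A = -2, then B = -5.
Hence u_{17} = -2·17 + (-5) + 4·131072 = 524249.

524249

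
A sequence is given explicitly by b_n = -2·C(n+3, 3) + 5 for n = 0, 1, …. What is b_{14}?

C(17, 3) = 680, so b_{14} = -1355.

-1355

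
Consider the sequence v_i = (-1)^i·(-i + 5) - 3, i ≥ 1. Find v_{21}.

(-1)^21 = -1; -i + 5 at i=21 is -16; so v_{21} = 13.

13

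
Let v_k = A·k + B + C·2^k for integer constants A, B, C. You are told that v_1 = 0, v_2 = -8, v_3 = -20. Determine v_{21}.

At k = 1, 2, 3: A + B + 2C = 0; 2A + B + 4C = -8; 3A + B + 8C = -20.
Subtracting the first from the second: A + 2C = -8.
Subtracting the second from the third: A + 4C = -12.
Solving: C = -2, A = -4, then B = 8.
So v_k = -4·k + 8 + (-2)·2^k; at k=21 this is -4194380.

-4194380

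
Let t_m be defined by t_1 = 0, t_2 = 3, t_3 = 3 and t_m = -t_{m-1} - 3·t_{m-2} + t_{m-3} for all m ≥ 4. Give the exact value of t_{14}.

-4995

Applying the relation repeatedly:
t_4 = -12, t_5 = 6, t_6 = 33, …, t_{11} = -561, t_{12} = 1488, t_{13} = -30, t_{14} = -4995.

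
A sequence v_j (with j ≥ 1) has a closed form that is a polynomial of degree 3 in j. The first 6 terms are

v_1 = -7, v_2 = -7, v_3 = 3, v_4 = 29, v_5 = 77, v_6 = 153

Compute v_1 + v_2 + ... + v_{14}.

1st diffs: 0, 10, 26, 48, 76.
2nd diffs: 10, 16, 22, 28.
3rd diffs: 6, 6, 6 (constant).
Newton forward-difference form: v_j = -7 + 10·C(j-1,2) + 6·C(j-1,3).
Continuing: …, 263, 413, 609, 857, …, v_{14} = 2489.
Summing j = 1..14 (14 terms) gives 9548.

9548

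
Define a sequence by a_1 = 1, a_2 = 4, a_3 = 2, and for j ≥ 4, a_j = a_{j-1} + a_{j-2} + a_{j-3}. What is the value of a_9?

a_4 = 7, a_5 = 13, a_6 = 22, a_7 = 42, a_8 = 77, a_9 = 141.

141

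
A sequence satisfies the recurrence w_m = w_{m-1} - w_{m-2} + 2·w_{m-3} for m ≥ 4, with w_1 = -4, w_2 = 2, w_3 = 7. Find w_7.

Step forward from the initial values:
w_4 = -3  w_5 = -6  w_6 = 11  w_7 = 11.

11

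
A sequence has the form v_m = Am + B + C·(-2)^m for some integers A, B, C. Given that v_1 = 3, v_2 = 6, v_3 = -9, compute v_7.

Write the equations: A + B - 2C = 3; 2A + B + 4C = 6; 3A + B - 8C = -9.
Subtracting the first from the second: A + 6C = 3.
Subtracting the second from the third: A - 12C = -15.
Solving: C = 1, A = -3, then B = 8.
Hence v_7 = -3·7 + 8 + 1·(-128) = -141.

-141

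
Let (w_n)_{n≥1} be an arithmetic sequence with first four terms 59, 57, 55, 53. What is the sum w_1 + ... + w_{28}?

896

Common difference d = -2.
w_n = 59 + (n - 1)·(-2).
w_{28} = 5; S = 28·(59 + 5)/2 = 896.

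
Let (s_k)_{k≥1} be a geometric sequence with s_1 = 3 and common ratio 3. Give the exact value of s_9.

19683

s_k = 3·3^(k-1).
s_9 = 3·3^8 = 19683.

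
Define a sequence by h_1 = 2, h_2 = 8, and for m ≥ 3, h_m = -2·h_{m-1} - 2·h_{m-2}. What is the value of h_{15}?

1280

Iterate the recurrence:
h_3 = -20; h_4 = 24; h_5 = -8; …; h_{12} = 384; h_{13} = -128; h_{14} = -512; h_{15} = 1280.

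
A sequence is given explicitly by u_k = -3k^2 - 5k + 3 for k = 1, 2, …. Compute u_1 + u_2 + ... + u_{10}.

Over k = 1..10: Σk = 55, Σk² = 385.
Total = (-3)·385 + (-5)·55 + (3)·10 = -1400.

-1400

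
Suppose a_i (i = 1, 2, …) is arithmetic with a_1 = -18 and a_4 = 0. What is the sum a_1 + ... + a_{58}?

8874

Common difference d = (0 - (-18)) / (4 - 1) = 6.
a_i = -18 + (i - 1)·6.
a_{58} = 324; S = 58·(-18 + 324)/2 = 8874.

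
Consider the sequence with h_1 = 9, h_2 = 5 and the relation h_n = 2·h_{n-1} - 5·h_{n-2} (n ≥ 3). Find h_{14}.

Step forward from the initial values:
h_3 = -35  h_4 = -95  h_5 = -15  …  h_{11} = 8365  h_{12} = 63505  h_{13} = 85185  h_{14} = -147155.

-147155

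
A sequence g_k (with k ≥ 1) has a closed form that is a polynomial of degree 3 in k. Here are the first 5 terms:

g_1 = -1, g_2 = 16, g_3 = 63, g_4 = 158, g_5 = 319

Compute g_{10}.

1st diffs: 17, 47, 95, 161.
2nd diffs: 30, 48, 66.
3rd diffs: 18, 18 (constant).
Newton forward-difference form: g_k = -1 + 17·C(k-1,1) + 30·C(k-1,2) + 18·C(k-1,3).
At k = 10: k-1 = 9, so g_{10} = -1 + 153 + 1080 + 1512 = 2744.

2744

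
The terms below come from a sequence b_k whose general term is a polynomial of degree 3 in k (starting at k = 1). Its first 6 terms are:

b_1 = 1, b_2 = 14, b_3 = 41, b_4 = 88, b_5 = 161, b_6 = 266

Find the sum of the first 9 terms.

2409

1st diffs: 13, 27, 47, 73, 105.
2nd diffs: 14, 20, 26, 32.
3rd diffs: 6, 6, 6 (constant).
Newton forward-difference form: b_k = 1 + 13·C(k-1,1) + 14·C(k-1,2) + 6·C(k-1,3).
Continuing: 409, 596, 833.
Summing k = 1..9 (9 terms) gives 2409.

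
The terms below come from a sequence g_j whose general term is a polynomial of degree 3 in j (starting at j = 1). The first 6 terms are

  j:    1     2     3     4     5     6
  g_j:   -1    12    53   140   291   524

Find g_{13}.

1st diffs: 13, 41, 87, 151, 233.
2nd diffs: 28, 46, 64, 82.
3rd diffs: 18, 18, 18 (constant).
So g_j = 3j^3 - 4j^2 + 4j - 4.
Evaluating at j = 13 gives g_{13} = 5963.

5963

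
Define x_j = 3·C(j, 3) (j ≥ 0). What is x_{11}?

495

C(11, 3) = 165, so x_{11} = 495.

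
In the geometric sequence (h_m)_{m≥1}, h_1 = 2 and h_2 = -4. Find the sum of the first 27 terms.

Common ratio r = -2.
h_m = 2·(-2)^(m-1).
S = 2·((-2)^27 - 1)/(-2 - 1) = 2·(-134217728 - 1)/(-3) = 89478486.

89478486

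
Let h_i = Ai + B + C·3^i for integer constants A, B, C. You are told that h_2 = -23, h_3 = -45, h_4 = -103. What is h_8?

-6599

The three given values yield: 2A + B + 9C = -23; 3A + B + 27C = -45; 4A + B + 81C = -103.
Subtracting the first from the second: A + 18C = -22.
Subtracting the second from the third: A + 54C = -58.
Solving: C = -1, A = -4, then B = -6.
Hence h_8 = -4·8 + (-6) + (-1)·6561 = -6599.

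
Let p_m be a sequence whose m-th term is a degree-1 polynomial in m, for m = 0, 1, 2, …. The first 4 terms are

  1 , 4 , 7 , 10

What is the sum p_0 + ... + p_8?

1st diffs: 3, 3, 3 (constant).
So p_m = 3m + 1.
Continuing: …, 13, 16, 19, 22, …, p_8 = 25.
Summing m = 0..8 (9 terms) gives 117.

117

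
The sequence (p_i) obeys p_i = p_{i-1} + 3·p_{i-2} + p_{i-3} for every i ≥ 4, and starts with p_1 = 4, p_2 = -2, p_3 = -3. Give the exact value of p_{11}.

-2907

Applying the relation repeatedly:
p_4 = -5; p_5 = -16; p_6 = -34; p_7 = -87; p_8 = -205; p_9 = -500; p_{10} = -1202; p_{11} = -2907.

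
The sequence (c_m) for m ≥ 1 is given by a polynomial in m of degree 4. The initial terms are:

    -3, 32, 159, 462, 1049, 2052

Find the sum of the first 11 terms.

1st diffs: 35, 127, 303, 587, 1003.
2nd diffs: 92, 176, 284, 416.
3rd diffs: 84, 108, 132.
4th diffs: 24, 24 (constant).
Newton forward-difference form: c_m = -3 + 35·C(m-1,1) + 92·C(m-1,2) + 84·C(m-1,3) + 24·C(m-1,4).
Continuing: …, 3627, 5954, 9237, 13704, …, c_{11} = 19607.
Summing m = 1..11 (11 terms) gives 55880.

55880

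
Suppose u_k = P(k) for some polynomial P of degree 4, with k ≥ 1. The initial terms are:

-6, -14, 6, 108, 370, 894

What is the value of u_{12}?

1st diffs: -8, 20, 102, 262, 524.
2nd diffs: 28, 82, 160, 262.
3rd diffs: 54, 78, 102.
4th diffs: 24, 24 (constant).
So u_k = k^4 - k^3 - 5k^2 - k.
Evaluating at k = 12 gives u_{12} = 18276.

18276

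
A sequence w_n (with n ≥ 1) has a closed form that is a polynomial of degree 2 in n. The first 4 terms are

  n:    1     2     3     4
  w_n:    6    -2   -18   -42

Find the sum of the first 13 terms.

-2834

1st diffs: -8, -16, -24.
2nd diffs: -8, -8 (constant).
So w_n = -4n^2 + 4n + 6.
Continuing: …, -74, -114, -162, -218, …, w_{13} = -618.
Summing n = 1..13 (13 terms) gives -2834.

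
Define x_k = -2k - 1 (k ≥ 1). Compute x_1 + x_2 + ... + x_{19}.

Over k = 1..19: Σk = 190.
Total = (-2)·190 + (-1)·19 = -399.

-399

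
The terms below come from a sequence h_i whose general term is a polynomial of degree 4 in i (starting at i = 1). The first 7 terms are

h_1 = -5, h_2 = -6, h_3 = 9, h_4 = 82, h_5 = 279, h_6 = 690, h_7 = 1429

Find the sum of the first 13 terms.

1st diffs: -1, 15, 73, 197, 411, 739.
2nd diffs: 16, 58, 124, 214, 328.
3rd diffs: 42, 66, 90, 114.
4th diffs: 24, 24, 24 (constant).
Newton forward-difference form: h_i = -5 + (-1)·C(i-1,1) + 16·C(i-1,2) + 42·C(i-1,3) + 24·C(i-1,4).
Continuing: …, 2634, 4467, 7114, 10785, …, h_{13} = 22159.
Summing i = 1..13 (13 terms) gives 65351.

65351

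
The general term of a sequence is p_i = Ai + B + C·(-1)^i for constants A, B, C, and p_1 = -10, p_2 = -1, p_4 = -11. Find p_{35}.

-180

At i = 1, 2, 4: A + B - C = -10; 2A + B + C = -1; 4A + B + C = -11.
Subtracting the first from the second: A + 2C = 9.
Subtracting the second from the third: 2A = -10.
Solving: C = 7, A = -5, then B = 2.
Therefore p_{35} = -175 + 2 + 7·(-1) = -180.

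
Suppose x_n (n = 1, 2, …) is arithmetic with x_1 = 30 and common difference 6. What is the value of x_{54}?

x_n = 30 + (n - 1)·6.
x_{54} = 30 + 53·6 = 348.

348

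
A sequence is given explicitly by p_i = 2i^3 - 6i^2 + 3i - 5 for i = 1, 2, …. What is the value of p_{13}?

3414

p_{13} = 2·13^3 - 6·13^2 + 3·13 - 5 = 3414.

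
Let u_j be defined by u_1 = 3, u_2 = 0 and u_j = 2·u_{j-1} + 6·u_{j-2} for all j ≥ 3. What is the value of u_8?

Iterate the recurrence:
u_3 = 18; u_4 = 36; u_5 = 180; u_6 = 576; u_7 = 2232; u_8 = 7920.

7920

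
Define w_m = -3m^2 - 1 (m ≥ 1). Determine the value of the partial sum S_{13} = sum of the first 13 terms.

Over m = 1..13: Σm = 91, Σm² = 819.
Total = (-3)·819 + (-1)·13 = -2470.

-2470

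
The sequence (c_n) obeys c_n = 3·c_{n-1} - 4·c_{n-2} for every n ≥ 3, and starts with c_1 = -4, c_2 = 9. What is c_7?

-581

Applying the relation repeatedly:
c_3 = 43; c_4 = 93; c_5 = 107; c_6 = -51; c_7 = -581.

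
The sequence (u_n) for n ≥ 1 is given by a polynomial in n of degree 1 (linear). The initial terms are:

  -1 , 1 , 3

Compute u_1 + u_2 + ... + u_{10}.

1st diffs: 2, 2 (constant).
So u_n = 2n - 3.
Continuing: …, 5, 7, 9, 11, …, u_{10} = 17.
Summing n = 1..10 (10 terms) gives 80.

80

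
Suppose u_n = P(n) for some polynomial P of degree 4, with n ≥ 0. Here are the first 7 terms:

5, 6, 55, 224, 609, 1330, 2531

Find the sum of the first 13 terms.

96239

1st diffs: 1, 49, 169, 385, 721, 1201.
2nd diffs: 48, 120, 216, 336, 480.
3rd diffs: 72, 96, 120, 144.
4th diffs: 24, 24, 24 (constant).
So u_n = n^4 + 6n^3 - n^2 - 5n + 5.
Continuing: …, 4380, 7069, 10814, 15855, …, u_{12} = 30905.
Summing n = 0..12 (13 terms) gives 96239.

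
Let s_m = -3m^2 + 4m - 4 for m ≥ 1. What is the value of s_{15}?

s_{15} = -3·15^2 + 4·15 - 4 = -619.

-619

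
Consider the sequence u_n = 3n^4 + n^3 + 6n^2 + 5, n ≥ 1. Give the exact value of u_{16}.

202245

u_{16} = 3·16^4 + 1·16^3 + 6·16^2 + 5 = 202245.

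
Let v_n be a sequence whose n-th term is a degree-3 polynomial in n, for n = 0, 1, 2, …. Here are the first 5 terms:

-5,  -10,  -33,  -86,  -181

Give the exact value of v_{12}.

1st diffs: -5, -23, -53, -95.
2nd diffs: -18, -30, -42.
3rd diffs: -12, -12 (constant).
So v_n = -2n^3 - 3n^2 - 5.
Evaluating at n = 12 gives v_{12} = -3893.

-3893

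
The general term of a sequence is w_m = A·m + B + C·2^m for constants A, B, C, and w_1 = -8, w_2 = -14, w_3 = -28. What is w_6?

-246

Write the equations: A + B + 2C = -8; 2A + B + 4C = -14; 3A + B + 8C = -28.
Subtracting the first from the second: A + 2C = -6.
Subtracting the second from the third: A + 4C = -14.
Solving: C = -4, A = 2, then B = -2.
Therefore w_6 = 12 + (-2) + (-4)·64 = -246.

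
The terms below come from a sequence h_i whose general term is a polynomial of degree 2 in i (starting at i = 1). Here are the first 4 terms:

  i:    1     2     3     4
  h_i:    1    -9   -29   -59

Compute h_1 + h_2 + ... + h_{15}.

1st diffs: -10, -20, -30.
2nd diffs: -10, -10 (constant).
Newton forward-difference form: h_i = 1 + (-10)·C(i-1,1) + (-10)·C(i-1,2).
Continuing: …, -99, -149, -209, -279, …, h_{15} = -1049.
Summing i = 1..15 (15 terms) gives -5585.

-5585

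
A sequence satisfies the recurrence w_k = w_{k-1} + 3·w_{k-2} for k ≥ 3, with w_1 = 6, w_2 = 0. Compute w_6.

Compute successive terms:
w_3 = 18, w_4 = 18, w_5 = 72, w_6 = 126.

126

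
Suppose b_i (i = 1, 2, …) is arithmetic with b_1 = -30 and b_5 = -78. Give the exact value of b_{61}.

-750

Common difference d = (-78 - (-30)) / (5 - 1) = -12.
b_i = -30 + (i - 1)·(-12).
b_{61} = -30 + 60·(-12) = -750.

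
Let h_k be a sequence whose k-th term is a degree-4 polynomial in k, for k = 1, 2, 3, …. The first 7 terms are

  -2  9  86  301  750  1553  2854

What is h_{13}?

32206

1st diffs: 11, 77, 215, 449, 803, 1301.
2nd diffs: 66, 138, 234, 354, 498.
3rd diffs: 72, 96, 120, 144.
4th diffs: 24, 24, 24 (constant).
Newton forward-difference form: h_k = -2 + 11·C(k-1,1) + 66·C(k-1,2) + 72·C(k-1,3) + 24·C(k-1,4).
At k = 13: k-1 = 12, so h_{13} = -2 + 132 + 4356 + 15840 + 11880 = 32206.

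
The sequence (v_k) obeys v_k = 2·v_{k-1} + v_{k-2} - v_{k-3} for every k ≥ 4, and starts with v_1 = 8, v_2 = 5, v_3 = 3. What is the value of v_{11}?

v_4 = 3;  v_5 = 4;  v_6 = 8;  v_7 = 17;  v_8 = 38;  v_9 = 85;  v_{10} = 191;  v_{11} = 429.

429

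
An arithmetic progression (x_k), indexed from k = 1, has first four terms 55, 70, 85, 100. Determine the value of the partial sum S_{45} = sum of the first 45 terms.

Common difference d = 15.
x_k = 55 + (k - 1)·15.
x_{45} = 715; S = 45·(55 + 715)/2 = 17325.

17325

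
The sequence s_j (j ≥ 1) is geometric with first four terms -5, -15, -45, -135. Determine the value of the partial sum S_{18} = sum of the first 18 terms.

-968551220

Common ratio r = 3.
s_j = (-5)·3^(j-1).
S = (-5)·(3^18 - 1)/(3 - 1) = (-5)·(387420489 - 1)/(2) = -968551220.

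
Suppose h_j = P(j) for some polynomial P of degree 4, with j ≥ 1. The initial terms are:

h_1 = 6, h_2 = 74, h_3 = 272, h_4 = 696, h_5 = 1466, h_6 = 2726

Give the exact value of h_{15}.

1st diffs: 68, 198, 424, 770, 1260.
2nd diffs: 130, 226, 346, 490.
3rd diffs: 96, 120, 144.
4th diffs: 24, 24 (constant).
Newton forward-difference form: h_j = 6 + 68·C(j-1,1) + 130·C(j-1,2) + 96·C(j-1,3) + 24·C(j-1,4).
At j = 15: j-1 = 14, so h_{15} = 6 + 952 + 11830 + 34944 + 24024 = 71756.

71756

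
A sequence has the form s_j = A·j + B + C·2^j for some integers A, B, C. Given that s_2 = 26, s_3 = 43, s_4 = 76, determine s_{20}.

Write the equations: 2A + B + 4C = 26; 3A + B + 8C = 43; 4A + B + 16C = 76.
Subtracting the first from the second: A + 4C = 17.
Subtracting the second from the third: A + 8C = 33.
Solving: C = 4, A = 1, then B = 8.
So s_j = 1·j + 8 + 4·2^j; at j=20 this is 4194332.

4194332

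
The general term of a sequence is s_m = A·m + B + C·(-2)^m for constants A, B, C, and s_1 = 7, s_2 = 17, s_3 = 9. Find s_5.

Write the equations: A + B - 2C = 7; 2A + B + 4C = 17; 3A + B - 8C = 9.
Subtracting the first from the second: A + 6C = 10.
Subtracting the second from the third: A - 12C = -8.
Solving: C = 1, A = 4, then B = 5.
So s_m = 4·m + 5 + 1·(-2)^m; at m=5 this is -7.

-7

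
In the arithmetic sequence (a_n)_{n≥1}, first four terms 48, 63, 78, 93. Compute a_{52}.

813

Common difference d = 15.
a_n = 48 + (n - 1)·15.
a_{52} = 48 + 51·15 = 813.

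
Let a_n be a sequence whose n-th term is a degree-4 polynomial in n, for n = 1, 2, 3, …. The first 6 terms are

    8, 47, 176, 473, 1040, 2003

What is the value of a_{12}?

26177

1st diffs: 39, 129, 297, 567, 963.
2nd diffs: 90, 168, 270, 396.
3rd diffs: 78, 102, 126.
4th diffs: 24, 24 (constant).
Newton forward-difference form: a_n = 8 + 39·C(n-1,1) + 90·C(n-1,2) + 78·C(n-1,3) + 24·C(n-1,4).
At n = 12: n-1 = 11, so a_{12} = 8 + 429 + 4950 + 12870 + 7920 = 26177.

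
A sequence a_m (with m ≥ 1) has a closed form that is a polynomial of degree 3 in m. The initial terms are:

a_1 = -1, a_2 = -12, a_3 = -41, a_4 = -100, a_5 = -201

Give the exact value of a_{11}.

-2361

1st diffs: -11, -29, -59, -101.
2nd diffs: -18, -30, -42.
3rd diffs: -12, -12 (constant).
Newton forward-difference form: a_m = -1 + (-11)·C(m-1,1) + (-18)·C(m-1,2) + (-12)·C(m-1,3).
At m = 11: m-1 = 10, so a_{11} = -1 - 110 - 810 - 1440 = -2361.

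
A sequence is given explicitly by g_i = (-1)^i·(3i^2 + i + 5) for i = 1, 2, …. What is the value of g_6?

119

(-1)^6 = 1; 3i^2 + i + 5 at i=6 is 119; so g_6 = 119.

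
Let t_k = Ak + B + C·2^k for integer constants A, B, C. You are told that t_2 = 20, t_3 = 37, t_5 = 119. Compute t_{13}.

24639

Plug in k = 2, 3, 5: 2A + B + 4C = 20; 3A + B + 8C = 37; 5A + B + 32C = 119.
Subtracting the first from the second: A + 4C = 17.
Subtracting the second from the third: 2A + 24C = 82.
Solving: C = 3, A = 5, then B = -2.
Therefore t_{13} = 65 + (-2) + 3·8192 = 24639.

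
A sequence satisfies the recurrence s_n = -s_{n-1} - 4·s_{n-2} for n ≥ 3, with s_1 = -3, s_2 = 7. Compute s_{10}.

231

Step forward from the initial values:
s_3 = 5  s_4 = -33  s_5 = 13  s_6 = 119  s_7 = -171  s_8 = -305  s_9 = 989  s_{10} = 231.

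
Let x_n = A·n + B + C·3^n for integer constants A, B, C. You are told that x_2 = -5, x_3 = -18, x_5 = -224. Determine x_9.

Plug in n = 2, 3, 5: 2A + B + 9C = -5; 3A + B + 27C = -18; 5A + B + 243C = -224.
Subtracting the first from the second: A + 18C = -13.
Subtracting the second from the third: 2A + 216C = -206.
Solving: C = -1, A = 5, then B = -6.
Therefore x_9 = 45 + (-6) + (-1)·19683 = -19644.

-19644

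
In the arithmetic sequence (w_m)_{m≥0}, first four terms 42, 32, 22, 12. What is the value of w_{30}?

Common difference d = -10.
w_m = 42 + (m - 0)·(-10).
w_{30} = 42 + 30·(-10) = -258.

-258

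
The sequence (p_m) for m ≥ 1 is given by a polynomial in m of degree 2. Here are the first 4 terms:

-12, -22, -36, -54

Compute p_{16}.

-582

1st diffs: -10, -14, -18.
2nd diffs: -4, -4 (constant).
Newton forward-difference form: p_m = -12 + (-10)·C(m-1,1) + (-4)·C(m-1,2).
At m = 16: m-1 = 15, so p_{16} = -12 - 150 - 420 = -582.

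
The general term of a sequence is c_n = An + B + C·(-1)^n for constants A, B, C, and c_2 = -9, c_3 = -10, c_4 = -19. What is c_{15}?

-70

At n = 2, 3, 4: 2A + B + C = -9; 3A + B - C = -10; 4A + B + C = -19.
Subtracting the first from the second: A - 2C = -1.
Subtracting the second from the third: A + 2C = -9.
Solving: C = -2, A = -5, then B = 3.
Therefore c_{15} = -75 + 3 + (-2)·(-1) = -70.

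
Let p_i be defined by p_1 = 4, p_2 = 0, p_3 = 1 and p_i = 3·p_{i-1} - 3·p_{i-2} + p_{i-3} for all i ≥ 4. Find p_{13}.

Compute successive terms:
p_4 = 7;  p_5 = 18;  p_6 = 34;  p_7 = 55;  p_8 = 81;  p_9 = 112;  p_{10} = 148;  p_{11} = 189;  p_{12} = 235;  p_{13} = 286.

286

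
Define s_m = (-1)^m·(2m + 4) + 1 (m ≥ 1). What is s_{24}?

53

(-1)^24 = 1; 2m + 4 at m=24 is 52; so s_{24} = 53.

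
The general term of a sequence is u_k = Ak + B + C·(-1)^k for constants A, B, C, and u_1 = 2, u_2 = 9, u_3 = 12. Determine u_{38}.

At k = 1, 2, 3: A + B - C = 2; 2A + B + C = 9; 3A + B - C = 12.
Subtracting the first from the second: A + 2C = 7.
Subtracting the second from the third: A - 2C = 3.
Solving: C = 1, A = 5, then B = -2.
So u_k = 5·k + (-2) + 1·(-1)^k; at k=38 this is 189.

189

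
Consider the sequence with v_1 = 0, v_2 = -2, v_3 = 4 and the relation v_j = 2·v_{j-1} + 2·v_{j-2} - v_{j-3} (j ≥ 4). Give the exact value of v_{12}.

13528

Step forward from the initial values:
v_4 = 4  v_5 = 18  v_6 = 40  v_7 = 112  v_8 = 286  v_9 = 756  v_{10} = 1972  v_{11} = 5170  v_{12} = 13528.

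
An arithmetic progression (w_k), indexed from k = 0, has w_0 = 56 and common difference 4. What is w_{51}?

260

w_k = 56 + (k - 0)·4.
w_{51} = 56 + 51·4 = 260.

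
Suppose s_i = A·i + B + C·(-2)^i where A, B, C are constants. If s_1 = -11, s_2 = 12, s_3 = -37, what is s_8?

Plug in i = 1, 2, 3: A + B - 2C = -11; 2A + B + 4C = 12; 3A + B - 8C = -37.
Subtracting the first from the second: A + 6C = 23.
Subtracting the second from the third: A - 12C = -49.
Solving: C = 4, A = -1, then B = -2.
So s_i = -1·i + (-2) + 4·(-2)^i; at i=8 this is 1014.

1014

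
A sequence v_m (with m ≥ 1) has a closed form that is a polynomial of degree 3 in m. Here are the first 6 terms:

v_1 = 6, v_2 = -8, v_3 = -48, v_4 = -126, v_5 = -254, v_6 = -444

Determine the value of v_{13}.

-4518

1st diffs: -14, -40, -78, -128, -190.
2nd diffs: -26, -38, -50, -62.
3rd diffs: -12, -12, -12 (constant).
Newton forward-difference form: v_m = 6 + (-14)·C(m-1,1) + (-26)·C(m-1,2) + (-12)·C(m-1,3).
At m = 13: m-1 = 12, so v_{13} = 6 - 168 - 1716 - 2640 = -4518.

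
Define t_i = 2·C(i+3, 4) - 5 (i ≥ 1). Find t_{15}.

C(18, 4) = 3060, so t_{15} = 6115.

6115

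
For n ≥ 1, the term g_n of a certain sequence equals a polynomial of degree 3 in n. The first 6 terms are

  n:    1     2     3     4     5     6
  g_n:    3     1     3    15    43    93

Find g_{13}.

1563

1st diffs: -2, 2, 12, 28, 50.
2nd diffs: 4, 10, 16, 22.
3rd diffs: 6, 6, 6 (constant).
Newton forward-difference form: g_n = 3 + (-2)·C(n-1,1) + 4·C(n-1,2) + 6·C(n-1,3).
At n = 13: n-1 = 12, so g_{13} = 3 - 24 + 264 + 1320 = 1563.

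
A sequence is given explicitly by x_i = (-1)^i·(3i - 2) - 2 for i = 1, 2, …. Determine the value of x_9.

(-1)^9 = -1; 3i - 2 at i=9 is 25; so x_9 = -27.

-27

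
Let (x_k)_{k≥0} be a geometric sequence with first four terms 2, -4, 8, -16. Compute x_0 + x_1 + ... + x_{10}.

1366

Common ratio r = -2.
x_k = 2·(-2)^(k-0).
S = 2·((-2)^11 - 1)/(-2 - 1) = 2·(-2048 - 1)/(-3) = 1366.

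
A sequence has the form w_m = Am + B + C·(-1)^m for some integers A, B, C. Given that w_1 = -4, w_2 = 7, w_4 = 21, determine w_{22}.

Plug in m = 1, 2, 4: A + B - C = -4; 2A + B + C = 7; 4A + B + C = 21.
Subtracting the first from the second: A + 2C = 11.
Subtracting the second from the third: 2A = 14.
Solving: C = 2, A = 7, then B = -9.
So w_m = 7·m + (-9) + 2·(-1)^m; at m=22 this is 147.

147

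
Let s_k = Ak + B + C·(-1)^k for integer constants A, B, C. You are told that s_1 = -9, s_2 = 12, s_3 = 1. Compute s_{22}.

At k = 1, 2, 3: A + B - C = -9; 2A + B + C = 12; 3A + B - C = 1.
Subtracting the first from the second: A + 2C = 21.
Subtracting the second from the third: A - 2C = -11.
Solving: C = 8, A = 5, then B = -6.
Therefore s_{22} = 110 + (-6) + 8·1 = 112.

112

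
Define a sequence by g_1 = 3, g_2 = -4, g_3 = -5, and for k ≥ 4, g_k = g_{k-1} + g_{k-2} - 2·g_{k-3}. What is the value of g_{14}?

Iterate the recurrence:
g_4 = -15  g_5 = -12  g_6 = -17  …  g_{11} = 76  g_{12} = 39  g_{13} = 17  g_{14} = -96.

-96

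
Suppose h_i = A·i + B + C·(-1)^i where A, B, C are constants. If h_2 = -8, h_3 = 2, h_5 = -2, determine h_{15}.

Write the equations: 2A + B + C = -8; 3A + B - C = 2; 5A + B - C = -2.
Subtracting the first from the second: A - 2C = 10.
Subtracting the second from the third: 2A = -4.
Solving: C = -6, A = -2, then B = 2.
Hence h_{15} = -2·15 + 2 + (-6)·(-1) = -22.

-22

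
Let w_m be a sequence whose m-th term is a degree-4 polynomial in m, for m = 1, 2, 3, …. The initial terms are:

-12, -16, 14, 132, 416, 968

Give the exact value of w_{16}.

60828

1st diffs: -4, 30, 118, 284, 552.
2nd diffs: 34, 88, 166, 268.
3rd diffs: 54, 78, 102.
4th diffs: 24, 24 (constant).
Newton forward-difference form: w_m = -12 + (-4)·C(m-1,1) + 34·C(m-1,2) + 54·C(m-1,3) + 24·C(m-1,4).
At m = 16: m-1 = 15, so w_{16} = -12 - 60 + 3570 + 24570 + 32760 = 60828.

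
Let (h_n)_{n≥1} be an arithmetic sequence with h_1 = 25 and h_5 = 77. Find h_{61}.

805

Common difference d = (77 - 25) / (5 - 1) = 13.
h_n = 25 + (n - 1)·13.
h_{61} = 25 + 60·13 = 805.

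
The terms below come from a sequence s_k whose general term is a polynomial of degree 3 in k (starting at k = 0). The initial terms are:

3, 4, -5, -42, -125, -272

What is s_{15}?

1st diffs: 1, -9, -37, -83, -147.
2nd diffs: -10, -28, -46, -64.
3rd diffs: -18, -18, -18 (constant).
So s_k = -3k^3 + 4k^2 + 3.
Evaluating at k = 15 gives s_{15} = -9222.

-9222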